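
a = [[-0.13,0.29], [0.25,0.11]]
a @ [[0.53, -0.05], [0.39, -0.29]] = [[0.04, -0.08], [0.18, -0.04]]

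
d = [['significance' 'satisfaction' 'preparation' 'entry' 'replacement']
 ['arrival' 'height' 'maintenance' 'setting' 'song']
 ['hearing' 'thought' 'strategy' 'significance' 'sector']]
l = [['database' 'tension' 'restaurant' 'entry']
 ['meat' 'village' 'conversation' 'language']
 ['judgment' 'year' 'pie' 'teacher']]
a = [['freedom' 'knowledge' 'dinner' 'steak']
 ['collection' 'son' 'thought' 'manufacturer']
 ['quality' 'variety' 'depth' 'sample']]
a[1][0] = 'collection'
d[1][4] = 'song'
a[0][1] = 'knowledge'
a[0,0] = 'freedom'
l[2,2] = 'pie'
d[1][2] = 'maintenance'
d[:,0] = ['significance', 'arrival', 'hearing']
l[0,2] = 'restaurant'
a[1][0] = 'collection'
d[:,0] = ['significance', 'arrival', 'hearing']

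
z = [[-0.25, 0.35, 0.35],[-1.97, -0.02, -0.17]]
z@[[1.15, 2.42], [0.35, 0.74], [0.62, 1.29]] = [[0.05, 0.11], [-2.38, -5.00]]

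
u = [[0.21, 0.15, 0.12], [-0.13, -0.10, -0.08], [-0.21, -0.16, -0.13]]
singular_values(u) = [0.45, 0.01, 0.0]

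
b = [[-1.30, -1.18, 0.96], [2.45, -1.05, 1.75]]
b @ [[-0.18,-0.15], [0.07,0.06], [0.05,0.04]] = [[0.20, 0.16], [-0.43, -0.36]]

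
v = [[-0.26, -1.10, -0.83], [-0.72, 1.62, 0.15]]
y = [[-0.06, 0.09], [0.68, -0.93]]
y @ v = [[-0.05, 0.21, 0.06], [0.49, -2.25, -0.70]]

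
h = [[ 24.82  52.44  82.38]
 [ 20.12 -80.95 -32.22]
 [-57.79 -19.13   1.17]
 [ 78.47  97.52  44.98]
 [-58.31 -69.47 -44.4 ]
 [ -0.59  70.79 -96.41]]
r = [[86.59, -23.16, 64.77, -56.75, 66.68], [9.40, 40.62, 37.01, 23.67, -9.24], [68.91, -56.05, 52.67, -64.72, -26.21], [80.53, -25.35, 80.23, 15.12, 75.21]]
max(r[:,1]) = 40.62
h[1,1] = -80.95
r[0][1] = -23.16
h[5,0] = -0.59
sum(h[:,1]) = 51.2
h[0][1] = 52.44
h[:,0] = [24.82, 20.12, -57.79, 78.47, -58.31, -0.59]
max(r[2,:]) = 68.91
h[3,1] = 97.52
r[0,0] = 86.59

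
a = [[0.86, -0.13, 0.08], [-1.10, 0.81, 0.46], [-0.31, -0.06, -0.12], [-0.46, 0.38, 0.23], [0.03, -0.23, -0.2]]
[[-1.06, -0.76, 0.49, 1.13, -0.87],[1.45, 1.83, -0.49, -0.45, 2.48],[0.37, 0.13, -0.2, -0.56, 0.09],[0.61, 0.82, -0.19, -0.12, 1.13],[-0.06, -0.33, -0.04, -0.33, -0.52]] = a@[[-1.02, -0.94, 0.42, 0.79, -1.18], [0.90, 0.33, -0.48, -1.38, 0.23], [-0.88, 1.14, 0.79, 3.34, 2.16]]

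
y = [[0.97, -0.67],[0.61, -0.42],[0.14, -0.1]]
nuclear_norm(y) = 1.41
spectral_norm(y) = 1.40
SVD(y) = [[-0.84, 0.07], [-0.53, -0.33], [-0.12, 0.94]] @ diag([1.4028155538732157, 0.0029192141722280663]) @ [[-0.82, 0.57], [-0.57, -0.82]]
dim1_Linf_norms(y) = [0.97, 0.61, 0.14]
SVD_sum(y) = [[0.97, -0.67],[0.61, -0.42],[0.14, -0.10]] + [[-0.0, -0.0], [0.00, 0.0], [-0.0, -0.0]]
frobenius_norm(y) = 1.40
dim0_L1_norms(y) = [1.72, 1.19]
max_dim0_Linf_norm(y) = 0.97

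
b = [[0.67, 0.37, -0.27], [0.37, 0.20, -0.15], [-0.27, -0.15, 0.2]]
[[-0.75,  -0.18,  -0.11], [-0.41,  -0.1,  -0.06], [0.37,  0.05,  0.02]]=b@[[-0.32, -0.14, -0.05], [-0.89, -0.38, -0.39], [0.75, -0.21, -0.25]]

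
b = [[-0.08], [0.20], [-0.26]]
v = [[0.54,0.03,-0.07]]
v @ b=[[-0.02]]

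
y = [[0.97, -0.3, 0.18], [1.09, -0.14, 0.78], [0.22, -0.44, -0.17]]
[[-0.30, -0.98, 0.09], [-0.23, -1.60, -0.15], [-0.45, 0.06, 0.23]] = y @ [[0.1, -0.98, 0.01], [1.17, -0.34, -0.42], [-0.23, -0.74, -0.28]]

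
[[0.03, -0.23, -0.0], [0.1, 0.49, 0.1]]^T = [[0.03, 0.1],[-0.23, 0.49],[-0.0, 0.10]]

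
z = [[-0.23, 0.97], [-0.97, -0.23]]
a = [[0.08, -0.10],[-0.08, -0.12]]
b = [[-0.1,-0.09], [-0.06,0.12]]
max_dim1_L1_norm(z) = 1.2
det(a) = -0.02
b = z @ a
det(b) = -0.02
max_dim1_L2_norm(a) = 0.14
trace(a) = -0.04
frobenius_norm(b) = 0.19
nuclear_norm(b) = 0.27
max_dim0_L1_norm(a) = 0.22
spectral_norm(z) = 1.00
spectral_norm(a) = 0.16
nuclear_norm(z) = 1.99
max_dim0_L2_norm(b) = 0.15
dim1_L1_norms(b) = [0.19, 0.18]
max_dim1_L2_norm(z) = 1.0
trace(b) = 0.02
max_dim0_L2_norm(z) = 1.0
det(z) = 0.99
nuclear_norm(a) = 0.27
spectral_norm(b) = 0.15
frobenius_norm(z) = 1.41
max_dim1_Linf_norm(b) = 0.12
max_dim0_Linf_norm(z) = 0.97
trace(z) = -0.46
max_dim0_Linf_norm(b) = 0.12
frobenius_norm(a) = 0.19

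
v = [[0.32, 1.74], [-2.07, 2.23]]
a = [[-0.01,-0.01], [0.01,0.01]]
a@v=[[0.02, -0.04],[-0.02, 0.04]]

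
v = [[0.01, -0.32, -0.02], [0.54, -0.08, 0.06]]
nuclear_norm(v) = 0.87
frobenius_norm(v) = 0.64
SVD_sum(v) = [[0.08, -0.02, 0.01],[0.53, -0.12, 0.06]] + [[-0.07, -0.30, -0.03], [0.01, 0.04, 0.0]]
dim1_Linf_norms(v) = [0.32, 0.54]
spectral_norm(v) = 0.55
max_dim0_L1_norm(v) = 0.55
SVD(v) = [[0.15, 0.99], [0.99, -0.15]] @ diag([0.5531482699395892, 0.3138900945599255]) @ [[0.97, -0.23, 0.1], [-0.22, -0.97, -0.09]]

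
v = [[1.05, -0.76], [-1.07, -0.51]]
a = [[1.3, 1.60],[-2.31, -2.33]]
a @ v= [[-0.35, -1.8], [0.07, 2.94]]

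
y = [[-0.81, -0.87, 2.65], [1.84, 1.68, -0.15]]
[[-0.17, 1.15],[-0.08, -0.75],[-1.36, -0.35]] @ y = [[2.25, 2.08, -0.62], [-1.32, -1.19, -0.10], [0.46, 0.6, -3.55]]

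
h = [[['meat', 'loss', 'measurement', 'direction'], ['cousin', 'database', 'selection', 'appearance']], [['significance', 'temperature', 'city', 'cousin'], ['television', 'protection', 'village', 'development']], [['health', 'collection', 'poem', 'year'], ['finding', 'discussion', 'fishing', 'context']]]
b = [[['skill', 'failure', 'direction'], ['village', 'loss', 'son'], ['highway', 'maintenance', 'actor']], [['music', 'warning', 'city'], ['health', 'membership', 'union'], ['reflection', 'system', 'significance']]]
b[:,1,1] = ['loss', 'membership']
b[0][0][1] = 'failure'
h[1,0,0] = 'significance'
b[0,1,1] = 'loss'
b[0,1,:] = ['village', 'loss', 'son']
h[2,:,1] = ['collection', 'discussion']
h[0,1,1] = 'database'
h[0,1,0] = 'cousin'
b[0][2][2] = 'actor'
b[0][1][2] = 'son'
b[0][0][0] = 'skill'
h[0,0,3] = 'direction'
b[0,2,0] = 'highway'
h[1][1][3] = 'development'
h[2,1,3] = 'context'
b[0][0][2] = 'direction'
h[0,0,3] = 'direction'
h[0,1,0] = 'cousin'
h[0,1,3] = 'appearance'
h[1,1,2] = 'village'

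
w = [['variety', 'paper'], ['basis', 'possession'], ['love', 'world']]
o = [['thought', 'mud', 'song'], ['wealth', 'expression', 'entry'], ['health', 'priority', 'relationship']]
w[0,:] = ['variety', 'paper']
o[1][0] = 'wealth'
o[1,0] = 'wealth'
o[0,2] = 'song'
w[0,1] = 'paper'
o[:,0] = ['thought', 'wealth', 'health']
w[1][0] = 'basis'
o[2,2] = 'relationship'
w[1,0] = 'basis'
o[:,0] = ['thought', 'wealth', 'health']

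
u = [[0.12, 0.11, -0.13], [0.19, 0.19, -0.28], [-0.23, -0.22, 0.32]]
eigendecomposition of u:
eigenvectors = [[-0.33+0.00j, -0.71+0.00j, (-0.71-0j)], [-0.62+0.00j, (0.65-0.21j), 0.65+0.21j], [0.72+0.00j, -0.06-0.15j, (-0.06+0.15j)]]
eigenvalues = [(0.61+0j), (0.01+0.01j), (0.01-0.01j)]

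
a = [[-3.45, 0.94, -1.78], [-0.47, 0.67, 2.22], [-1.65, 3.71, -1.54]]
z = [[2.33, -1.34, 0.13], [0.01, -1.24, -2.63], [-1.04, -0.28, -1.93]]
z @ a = [[-7.62, 1.77, -7.32], [4.89, -10.58, 1.28], [6.90, -8.33, 4.2]]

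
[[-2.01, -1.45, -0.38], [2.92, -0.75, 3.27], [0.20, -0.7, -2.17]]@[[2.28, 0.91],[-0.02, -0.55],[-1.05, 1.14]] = [[-4.15,-1.46], [3.24,6.8], [2.75,-1.91]]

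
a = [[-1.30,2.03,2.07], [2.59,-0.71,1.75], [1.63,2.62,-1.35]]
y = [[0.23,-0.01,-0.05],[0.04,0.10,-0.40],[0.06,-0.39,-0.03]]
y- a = [[1.53, -2.04, -2.12], [-2.55, 0.81, -2.15], [-1.57, -3.01, 1.32]]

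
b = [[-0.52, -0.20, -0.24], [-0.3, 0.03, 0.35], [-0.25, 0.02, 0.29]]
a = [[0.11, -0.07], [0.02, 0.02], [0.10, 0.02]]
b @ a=[[-0.09, 0.03], [0.0, 0.03], [0.0, 0.02]]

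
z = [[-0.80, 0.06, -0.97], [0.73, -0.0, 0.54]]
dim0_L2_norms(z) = [1.08, 0.06, 1.11]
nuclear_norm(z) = 1.72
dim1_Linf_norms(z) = [0.97, 0.73]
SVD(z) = [[-0.81,  0.58], [0.58,  0.81]] @ diag([1.5413183236877606, 0.18258648653268642]) @ [[0.7, -0.03, 0.72], [0.71, 0.19, -0.68]]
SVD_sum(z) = [[-0.88, 0.04, -0.9], [0.62, -0.03, 0.64]] + [[0.08, 0.02, -0.07], [0.11, 0.03, -0.1]]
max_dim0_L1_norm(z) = 1.53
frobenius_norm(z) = 1.55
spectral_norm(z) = 1.54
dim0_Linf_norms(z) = [0.8, 0.06, 0.97]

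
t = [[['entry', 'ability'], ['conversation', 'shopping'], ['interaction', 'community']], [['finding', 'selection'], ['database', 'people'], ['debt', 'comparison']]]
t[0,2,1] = 'community'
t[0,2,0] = 'interaction'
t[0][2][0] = 'interaction'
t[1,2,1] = 'comparison'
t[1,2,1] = 'comparison'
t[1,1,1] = 'people'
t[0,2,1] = 'community'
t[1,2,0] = 'debt'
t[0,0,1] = 'ability'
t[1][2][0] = 'debt'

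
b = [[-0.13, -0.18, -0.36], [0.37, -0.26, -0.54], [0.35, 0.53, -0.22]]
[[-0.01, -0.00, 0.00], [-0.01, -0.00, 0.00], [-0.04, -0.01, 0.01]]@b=[[0.0,0.00,0.00], [0.0,0.0,0.0], [0.00,0.02,0.02]]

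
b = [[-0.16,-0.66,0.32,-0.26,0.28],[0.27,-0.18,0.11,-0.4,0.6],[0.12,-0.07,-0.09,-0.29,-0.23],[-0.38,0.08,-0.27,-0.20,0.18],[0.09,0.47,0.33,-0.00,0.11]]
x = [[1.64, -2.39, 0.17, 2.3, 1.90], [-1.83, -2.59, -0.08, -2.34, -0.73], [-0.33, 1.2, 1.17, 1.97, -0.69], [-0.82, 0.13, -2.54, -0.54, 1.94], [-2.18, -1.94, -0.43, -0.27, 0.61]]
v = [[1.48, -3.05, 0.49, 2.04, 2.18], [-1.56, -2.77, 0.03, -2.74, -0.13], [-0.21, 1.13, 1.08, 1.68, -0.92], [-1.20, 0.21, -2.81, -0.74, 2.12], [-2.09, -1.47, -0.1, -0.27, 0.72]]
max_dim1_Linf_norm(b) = 0.66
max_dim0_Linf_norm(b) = 0.66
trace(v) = -0.23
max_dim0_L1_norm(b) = 1.46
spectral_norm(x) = 5.22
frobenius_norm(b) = 1.47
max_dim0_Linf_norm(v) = 3.05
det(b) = -0.05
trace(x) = 0.29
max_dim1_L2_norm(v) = 4.54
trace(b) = -0.52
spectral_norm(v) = 5.33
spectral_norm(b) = 1.04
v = b + x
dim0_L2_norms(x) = [3.4, 4.2, 2.84, 3.87, 2.96]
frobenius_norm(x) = 7.81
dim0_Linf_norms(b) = [0.38, 0.66, 0.33, 0.4, 0.6]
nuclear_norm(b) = 3.03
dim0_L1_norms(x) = [6.8, 8.25, 4.39, 7.42, 5.87]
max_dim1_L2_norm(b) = 0.84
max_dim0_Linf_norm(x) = 2.59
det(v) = -21.22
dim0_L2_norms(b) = [0.52, 0.84, 0.55, 0.59, 0.73]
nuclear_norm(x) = 15.08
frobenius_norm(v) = 8.12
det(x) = -23.03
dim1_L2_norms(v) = [4.54, 4.2, 2.48, 3.8, 2.67]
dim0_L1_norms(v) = [6.54, 8.63, 4.51, 7.47, 6.07]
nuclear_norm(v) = 15.60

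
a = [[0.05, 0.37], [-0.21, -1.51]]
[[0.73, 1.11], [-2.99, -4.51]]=a @ [[2.50, -3.20], [1.63, 3.43]]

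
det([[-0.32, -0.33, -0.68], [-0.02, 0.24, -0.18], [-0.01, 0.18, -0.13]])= 0.001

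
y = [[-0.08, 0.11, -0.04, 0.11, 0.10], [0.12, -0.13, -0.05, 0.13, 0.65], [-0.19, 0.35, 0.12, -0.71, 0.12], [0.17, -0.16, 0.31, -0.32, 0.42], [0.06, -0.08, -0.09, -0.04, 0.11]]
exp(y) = [[0.94, 0.08, -0.03, 0.1, 0.15], [0.14, 0.84, -0.06, 0.12, 0.67], [-0.22, 0.37, 1.01, -0.61, 0.1], [0.11, -0.08, 0.25, 0.63, 0.35], [0.06, -0.09, -0.1, -0.01, 1.08]]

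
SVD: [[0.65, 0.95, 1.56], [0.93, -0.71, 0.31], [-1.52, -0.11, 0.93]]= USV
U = [[-0.86, 0.48, 0.18], [0.07, 0.46, -0.89], [-0.51, -0.74, -0.43]]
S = [1.98, 1.9, 0.93]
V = [[0.15, -0.41, -0.90], [0.99, 0.11, 0.11], [-0.06, 0.91, -0.42]]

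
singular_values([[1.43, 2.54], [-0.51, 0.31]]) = [2.91, 0.6]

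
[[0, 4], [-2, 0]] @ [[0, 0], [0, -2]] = [[0, -8], [0, 0]]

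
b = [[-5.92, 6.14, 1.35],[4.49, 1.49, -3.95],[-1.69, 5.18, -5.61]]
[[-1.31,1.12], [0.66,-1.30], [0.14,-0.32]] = b @ [[0.05, -0.2], [-0.13, -0.03], [-0.16, 0.09]]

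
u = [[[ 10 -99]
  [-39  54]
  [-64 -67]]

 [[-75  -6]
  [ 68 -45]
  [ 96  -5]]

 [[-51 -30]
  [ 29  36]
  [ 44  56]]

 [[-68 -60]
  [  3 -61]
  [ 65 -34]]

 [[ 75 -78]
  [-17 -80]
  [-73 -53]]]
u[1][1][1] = -45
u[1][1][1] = -45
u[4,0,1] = -78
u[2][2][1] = 56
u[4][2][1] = -53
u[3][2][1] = -34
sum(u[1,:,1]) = -56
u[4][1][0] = -17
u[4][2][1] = -53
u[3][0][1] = -60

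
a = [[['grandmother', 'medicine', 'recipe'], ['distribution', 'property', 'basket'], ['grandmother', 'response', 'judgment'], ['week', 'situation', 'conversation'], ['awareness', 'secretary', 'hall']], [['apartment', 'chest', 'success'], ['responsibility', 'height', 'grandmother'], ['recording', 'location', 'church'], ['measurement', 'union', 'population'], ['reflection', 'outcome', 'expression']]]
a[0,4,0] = 'awareness'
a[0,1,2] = 'basket'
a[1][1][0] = 'responsibility'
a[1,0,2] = 'success'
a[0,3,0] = 'week'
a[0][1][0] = 'distribution'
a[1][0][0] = 'apartment'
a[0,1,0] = 'distribution'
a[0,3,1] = 'situation'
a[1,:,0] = ['apartment', 'responsibility', 'recording', 'measurement', 'reflection']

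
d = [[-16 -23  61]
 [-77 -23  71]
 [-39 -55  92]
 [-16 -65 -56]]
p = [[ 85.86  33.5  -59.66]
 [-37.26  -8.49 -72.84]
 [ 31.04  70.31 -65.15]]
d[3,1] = -65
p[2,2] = -65.15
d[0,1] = -23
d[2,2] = 92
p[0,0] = 85.86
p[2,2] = -65.15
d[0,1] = -23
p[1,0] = -37.26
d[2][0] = -39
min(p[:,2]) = -72.84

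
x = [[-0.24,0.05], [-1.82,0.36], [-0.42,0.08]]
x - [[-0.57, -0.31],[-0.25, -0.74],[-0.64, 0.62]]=[[0.33, 0.36],[-1.57, 1.10],[0.22, -0.54]]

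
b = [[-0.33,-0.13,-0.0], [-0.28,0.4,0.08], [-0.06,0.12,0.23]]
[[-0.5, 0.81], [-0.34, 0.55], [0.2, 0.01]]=b @ [[1.53, -2.38], [-0.03, -0.2], [1.27, -0.48]]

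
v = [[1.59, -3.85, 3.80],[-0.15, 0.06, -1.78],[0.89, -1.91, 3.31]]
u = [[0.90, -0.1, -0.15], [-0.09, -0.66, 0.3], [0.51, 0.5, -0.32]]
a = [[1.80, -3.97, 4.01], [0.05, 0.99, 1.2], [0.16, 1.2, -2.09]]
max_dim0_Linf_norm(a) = 4.01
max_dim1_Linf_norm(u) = 0.9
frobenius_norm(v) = 7.10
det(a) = -7.89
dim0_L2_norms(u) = [1.04, 0.83, 0.46]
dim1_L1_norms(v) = [9.24, 1.99, 6.11]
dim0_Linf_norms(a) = [1.8, 3.97, 4.01]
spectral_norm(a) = 6.32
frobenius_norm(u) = 1.41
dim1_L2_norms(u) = [0.92, 0.73, 0.78]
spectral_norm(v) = 6.96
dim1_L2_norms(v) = [5.64, 1.79, 3.92]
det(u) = -0.00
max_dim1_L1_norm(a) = 9.78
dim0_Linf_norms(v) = [1.59, 3.85, 3.8]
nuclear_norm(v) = 8.36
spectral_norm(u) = 1.16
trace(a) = 0.70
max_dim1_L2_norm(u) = 0.92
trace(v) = 4.96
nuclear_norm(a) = 8.74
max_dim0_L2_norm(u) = 1.04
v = u @ a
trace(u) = -0.08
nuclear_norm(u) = 1.96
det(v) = -0.02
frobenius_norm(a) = 6.58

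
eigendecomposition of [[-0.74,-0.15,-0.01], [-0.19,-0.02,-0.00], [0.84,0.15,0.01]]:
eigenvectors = [[0.65, 0.02, -0.13], [0.17, -0.15, 0.69], [-0.74, 0.99, -0.71]]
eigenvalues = [-0.77, 0.0, 0.02]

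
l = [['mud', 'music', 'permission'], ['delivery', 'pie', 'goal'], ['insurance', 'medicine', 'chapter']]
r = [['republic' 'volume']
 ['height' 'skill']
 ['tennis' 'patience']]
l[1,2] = 'goal'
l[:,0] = ['mud', 'delivery', 'insurance']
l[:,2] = ['permission', 'goal', 'chapter']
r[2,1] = 'patience'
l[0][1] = 'music'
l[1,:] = ['delivery', 'pie', 'goal']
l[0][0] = 'mud'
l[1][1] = 'pie'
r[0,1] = 'volume'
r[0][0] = 'republic'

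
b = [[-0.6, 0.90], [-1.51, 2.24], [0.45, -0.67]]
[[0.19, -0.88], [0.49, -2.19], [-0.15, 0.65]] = b@[[-0.52,0.56],[-0.13,-0.6]]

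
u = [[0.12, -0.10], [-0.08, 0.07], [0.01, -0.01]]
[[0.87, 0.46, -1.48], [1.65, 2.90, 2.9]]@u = [[0.05,-0.04],[-0.01,0.01]]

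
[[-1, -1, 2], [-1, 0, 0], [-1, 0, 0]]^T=[[-1, -1, -1], [-1, 0, 0], [2, 0, 0]]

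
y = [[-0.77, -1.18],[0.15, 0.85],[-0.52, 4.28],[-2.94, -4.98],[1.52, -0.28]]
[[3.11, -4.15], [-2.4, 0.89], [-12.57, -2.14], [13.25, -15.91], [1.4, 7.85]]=y @ [[0.39, 5.19], [-2.89, 0.13]]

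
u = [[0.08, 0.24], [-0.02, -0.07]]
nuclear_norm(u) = 0.27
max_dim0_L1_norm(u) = 0.31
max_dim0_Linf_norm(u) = 0.24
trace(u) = 0.01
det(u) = -0.00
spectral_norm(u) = 0.26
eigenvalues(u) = [0.03, -0.02]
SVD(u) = [[-0.96, 0.28], [0.28, 0.96]] @ diag([0.2632313878695202, 0.0030391512443666076]) @ [[-0.31, -0.95], [0.95, -0.31]]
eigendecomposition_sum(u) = [[0.06, 0.14], [-0.01, -0.03]] + [[0.02, 0.10], [-0.01, -0.04]]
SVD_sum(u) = [[0.08, 0.24], [-0.02, -0.07]] + [[0.0, -0.00], [0.0, -0.00]]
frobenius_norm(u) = 0.26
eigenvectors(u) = [[0.98, -0.92], [-0.19, 0.40]]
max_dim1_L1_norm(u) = 0.32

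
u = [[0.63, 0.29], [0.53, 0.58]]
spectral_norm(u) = 1.03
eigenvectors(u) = [[0.62, -0.57], [0.79, 0.82]]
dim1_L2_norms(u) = [0.69, 0.79]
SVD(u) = [[-0.66, -0.75], [-0.75, 0.66]] @ diag([1.0275475124558084, 0.20602453651417357]) @ [[-0.79, -0.61], [-0.61, 0.79]]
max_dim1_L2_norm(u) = 0.79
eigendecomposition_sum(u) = [[0.53, 0.37], [0.67, 0.47]] + [[0.1, -0.08], [-0.14, 0.11]]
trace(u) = 1.21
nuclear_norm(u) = 1.23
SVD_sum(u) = [[0.54, 0.41], [0.61, 0.47]] + [[0.09, -0.12], [-0.08, 0.11]]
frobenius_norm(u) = 1.05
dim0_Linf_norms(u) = [0.63, 0.58]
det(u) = 0.21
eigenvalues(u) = [1.0, 0.21]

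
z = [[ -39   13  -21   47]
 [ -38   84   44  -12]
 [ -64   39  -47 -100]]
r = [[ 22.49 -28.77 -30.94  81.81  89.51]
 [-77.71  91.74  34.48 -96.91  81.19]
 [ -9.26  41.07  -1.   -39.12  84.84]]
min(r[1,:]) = -96.91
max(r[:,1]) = 91.74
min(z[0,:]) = -39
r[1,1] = 91.74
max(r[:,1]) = 91.74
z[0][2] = -21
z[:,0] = [-39, -38, -64]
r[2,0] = -9.26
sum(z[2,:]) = -172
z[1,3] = -12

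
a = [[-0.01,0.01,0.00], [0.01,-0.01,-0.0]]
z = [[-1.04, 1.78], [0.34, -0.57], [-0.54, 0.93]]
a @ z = [[0.01,  -0.02], [-0.01,  0.02]]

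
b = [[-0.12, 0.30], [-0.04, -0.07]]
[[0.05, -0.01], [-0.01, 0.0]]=b@[[-0.07, -0.00], [0.13, -0.03]]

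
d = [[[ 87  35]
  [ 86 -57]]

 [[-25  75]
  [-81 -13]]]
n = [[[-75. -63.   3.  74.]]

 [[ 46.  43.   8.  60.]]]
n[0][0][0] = -75.0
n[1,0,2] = 8.0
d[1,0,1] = 75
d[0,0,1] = 35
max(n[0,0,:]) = 74.0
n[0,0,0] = -75.0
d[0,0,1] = 35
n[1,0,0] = 46.0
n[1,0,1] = 43.0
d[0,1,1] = -57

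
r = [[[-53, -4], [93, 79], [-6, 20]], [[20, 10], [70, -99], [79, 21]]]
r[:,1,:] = [[93, 79], [70, -99]]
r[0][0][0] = -53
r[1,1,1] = -99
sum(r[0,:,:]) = 129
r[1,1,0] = 70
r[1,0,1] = 10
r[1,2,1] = 21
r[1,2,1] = 21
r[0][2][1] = 20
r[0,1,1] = 79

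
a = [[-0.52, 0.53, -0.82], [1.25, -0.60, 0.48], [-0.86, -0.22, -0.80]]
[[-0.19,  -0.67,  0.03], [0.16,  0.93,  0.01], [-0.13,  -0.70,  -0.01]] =a@[[0.03, 0.51, 0.04], [-0.09, -0.18, 0.03], [0.15, 0.38, -0.04]]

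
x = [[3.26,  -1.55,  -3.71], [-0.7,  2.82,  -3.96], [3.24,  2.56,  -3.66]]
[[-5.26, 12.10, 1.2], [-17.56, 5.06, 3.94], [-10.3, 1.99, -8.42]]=x@[[1.51, -0.72, -3.13], [-1.26, -2.43, -2.33], [3.27, -2.88, -2.1]]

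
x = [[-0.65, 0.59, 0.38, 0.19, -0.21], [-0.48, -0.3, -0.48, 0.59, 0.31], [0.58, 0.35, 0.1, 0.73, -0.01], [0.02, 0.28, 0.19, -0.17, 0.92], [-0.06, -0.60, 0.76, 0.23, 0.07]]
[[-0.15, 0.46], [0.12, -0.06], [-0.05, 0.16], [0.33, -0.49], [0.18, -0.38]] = x@[[0.01, -0.17],[-0.16, 0.43],[0.08, -0.17],[-0.01, 0.16],[0.39, -0.6]]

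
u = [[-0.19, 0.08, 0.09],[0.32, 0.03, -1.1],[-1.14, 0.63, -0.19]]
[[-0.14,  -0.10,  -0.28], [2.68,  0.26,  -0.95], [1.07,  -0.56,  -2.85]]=u@[[-0.17, -0.79, 1.27],  [0.64, -2.48, -1.87],  [-2.47, -0.53, 1.18]]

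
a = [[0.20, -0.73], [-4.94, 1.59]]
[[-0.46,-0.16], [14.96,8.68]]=a @ [[-3.10, -1.85], [-0.22, -0.29]]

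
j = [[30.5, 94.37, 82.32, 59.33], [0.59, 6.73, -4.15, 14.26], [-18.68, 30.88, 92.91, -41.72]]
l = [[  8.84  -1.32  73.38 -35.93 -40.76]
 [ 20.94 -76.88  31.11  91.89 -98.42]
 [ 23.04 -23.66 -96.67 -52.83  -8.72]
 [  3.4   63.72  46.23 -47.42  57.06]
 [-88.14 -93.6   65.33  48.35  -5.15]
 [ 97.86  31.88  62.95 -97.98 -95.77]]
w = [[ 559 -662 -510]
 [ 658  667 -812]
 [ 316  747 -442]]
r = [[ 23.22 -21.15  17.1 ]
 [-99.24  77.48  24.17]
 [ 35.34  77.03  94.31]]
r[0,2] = 17.1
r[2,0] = 35.34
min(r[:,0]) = -99.24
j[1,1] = 6.73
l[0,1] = -1.32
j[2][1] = 30.88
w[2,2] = -442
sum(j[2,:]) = 63.39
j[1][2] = -4.15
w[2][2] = -442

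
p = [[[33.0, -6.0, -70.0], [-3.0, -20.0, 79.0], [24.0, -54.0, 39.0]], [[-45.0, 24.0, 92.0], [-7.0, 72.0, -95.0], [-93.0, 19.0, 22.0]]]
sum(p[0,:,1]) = -80.0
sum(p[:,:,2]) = 67.0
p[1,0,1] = 24.0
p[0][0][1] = -6.0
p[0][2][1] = -54.0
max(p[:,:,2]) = 92.0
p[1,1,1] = 72.0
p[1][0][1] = 24.0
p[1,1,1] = 72.0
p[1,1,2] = -95.0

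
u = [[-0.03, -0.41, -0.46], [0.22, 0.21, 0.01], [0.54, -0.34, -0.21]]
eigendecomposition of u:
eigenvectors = [[-0.22-0.64j, (-0.22+0.64j), 0.02+0.00j], [-0.14+0.18j, -0.14-0.18j, (-0.75+0j)], [(-0.7+0j), -0.70-0.00j, 0.66+0.00j]]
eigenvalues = [(-0.11+0.57j), (-0.11-0.57j), (0.19+0j)]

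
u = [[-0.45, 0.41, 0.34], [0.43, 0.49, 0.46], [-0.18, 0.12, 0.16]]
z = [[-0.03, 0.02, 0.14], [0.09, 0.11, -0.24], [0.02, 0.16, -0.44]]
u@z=[[0.06, 0.09, -0.31], [0.04, 0.14, -0.26], [0.02, 0.04, -0.12]]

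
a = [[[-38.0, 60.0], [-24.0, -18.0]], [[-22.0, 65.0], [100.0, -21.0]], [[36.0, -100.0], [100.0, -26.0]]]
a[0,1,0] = -24.0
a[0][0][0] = -38.0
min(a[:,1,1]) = -26.0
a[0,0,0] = -38.0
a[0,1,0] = -24.0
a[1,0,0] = -22.0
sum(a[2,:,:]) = 10.0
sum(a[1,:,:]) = 122.0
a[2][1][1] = -26.0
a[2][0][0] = 36.0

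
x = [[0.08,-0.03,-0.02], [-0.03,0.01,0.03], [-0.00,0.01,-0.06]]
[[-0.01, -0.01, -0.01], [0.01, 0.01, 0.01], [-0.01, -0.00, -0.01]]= x @ [[-0.13,0.02,-0.04], [-0.0,0.24,0.21], [0.16,0.11,0.26]]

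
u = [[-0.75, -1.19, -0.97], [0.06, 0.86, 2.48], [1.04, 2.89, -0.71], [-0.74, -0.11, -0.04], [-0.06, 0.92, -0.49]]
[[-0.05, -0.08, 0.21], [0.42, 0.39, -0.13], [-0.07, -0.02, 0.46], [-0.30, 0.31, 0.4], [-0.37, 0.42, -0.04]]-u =[[0.70, 1.11, 1.18],[0.36, -0.47, -2.61],[-1.11, -2.91, 1.17],[0.44, 0.42, 0.44],[-0.31, -0.5, 0.45]]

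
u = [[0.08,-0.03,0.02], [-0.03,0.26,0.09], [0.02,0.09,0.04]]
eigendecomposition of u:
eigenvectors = [[-0.34, -0.94, -0.1], [-0.34, 0.02, 0.94], [0.88, -0.35, 0.32]]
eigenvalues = [-0.0, 0.09, 0.29]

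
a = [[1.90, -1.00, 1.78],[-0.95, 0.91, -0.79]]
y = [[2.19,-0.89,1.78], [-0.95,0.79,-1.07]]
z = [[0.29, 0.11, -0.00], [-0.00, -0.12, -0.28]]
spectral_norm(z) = 0.33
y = z + a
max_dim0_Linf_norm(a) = 1.9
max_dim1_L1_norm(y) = 4.86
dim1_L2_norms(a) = [2.79, 1.53]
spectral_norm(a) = 3.16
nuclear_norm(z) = 0.61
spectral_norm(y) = 3.36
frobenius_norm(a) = 3.18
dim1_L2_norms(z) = [0.31, 0.3]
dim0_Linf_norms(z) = [0.29, 0.12, 0.28]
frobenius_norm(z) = 0.43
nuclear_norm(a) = 3.53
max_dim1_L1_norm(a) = 4.68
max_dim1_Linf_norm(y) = 2.19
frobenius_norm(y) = 3.38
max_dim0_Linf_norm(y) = 2.19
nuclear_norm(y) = 3.72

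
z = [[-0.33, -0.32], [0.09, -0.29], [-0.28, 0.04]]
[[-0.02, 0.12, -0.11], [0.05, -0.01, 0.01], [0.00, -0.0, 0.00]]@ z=[[0.05, -0.03], [-0.02, -0.01], [0.0, 0.00]]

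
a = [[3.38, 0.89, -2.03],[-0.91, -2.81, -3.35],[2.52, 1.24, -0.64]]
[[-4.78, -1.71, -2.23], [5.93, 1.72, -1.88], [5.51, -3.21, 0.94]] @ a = [[-20.22, -2.21, 16.86], [13.74, -1.89, -16.6], [23.91, 15.09, -1.03]]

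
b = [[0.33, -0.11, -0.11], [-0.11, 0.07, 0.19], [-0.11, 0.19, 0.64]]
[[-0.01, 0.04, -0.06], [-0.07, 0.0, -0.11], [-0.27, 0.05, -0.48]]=b @ [[-0.17,0.16,-0.49], [0.02,0.07,-0.08], [-0.45,0.09,-0.81]]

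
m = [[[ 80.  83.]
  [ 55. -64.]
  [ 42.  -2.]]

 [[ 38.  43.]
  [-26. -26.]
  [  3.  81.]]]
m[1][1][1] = -26.0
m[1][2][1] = 81.0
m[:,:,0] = [[80.0, 55.0, 42.0], [38.0, -26.0, 3.0]]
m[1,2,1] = 81.0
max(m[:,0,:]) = 83.0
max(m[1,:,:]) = 81.0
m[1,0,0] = 38.0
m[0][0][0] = 80.0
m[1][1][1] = -26.0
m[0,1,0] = 55.0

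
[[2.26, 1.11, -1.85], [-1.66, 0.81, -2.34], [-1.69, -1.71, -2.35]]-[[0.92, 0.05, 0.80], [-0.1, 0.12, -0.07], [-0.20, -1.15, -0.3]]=[[1.34, 1.06, -2.65],[-1.56, 0.69, -2.27],[-1.49, -0.56, -2.05]]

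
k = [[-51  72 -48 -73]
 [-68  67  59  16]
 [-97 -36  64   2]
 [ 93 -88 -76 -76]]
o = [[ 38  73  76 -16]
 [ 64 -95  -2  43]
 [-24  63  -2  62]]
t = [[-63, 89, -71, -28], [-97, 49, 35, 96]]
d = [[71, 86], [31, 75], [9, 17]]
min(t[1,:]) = -97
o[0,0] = 38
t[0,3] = -28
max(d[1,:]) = 75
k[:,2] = [-48, 59, 64, -76]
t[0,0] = -63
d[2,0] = 9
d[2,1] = 17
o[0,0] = 38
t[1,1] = 49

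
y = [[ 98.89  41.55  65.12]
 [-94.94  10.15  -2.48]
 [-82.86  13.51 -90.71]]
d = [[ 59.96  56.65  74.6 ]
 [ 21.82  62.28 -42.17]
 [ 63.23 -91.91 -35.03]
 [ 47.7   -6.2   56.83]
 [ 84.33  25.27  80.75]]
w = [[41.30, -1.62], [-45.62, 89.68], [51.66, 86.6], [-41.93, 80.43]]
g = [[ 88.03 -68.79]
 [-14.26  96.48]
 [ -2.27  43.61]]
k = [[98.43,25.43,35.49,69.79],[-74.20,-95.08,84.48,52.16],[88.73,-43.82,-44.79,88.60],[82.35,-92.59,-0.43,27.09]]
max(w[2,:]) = 86.6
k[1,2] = 84.48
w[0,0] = 41.3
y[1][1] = 10.15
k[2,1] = -43.82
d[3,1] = -6.2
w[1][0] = -45.62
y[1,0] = -94.94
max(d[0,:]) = 74.6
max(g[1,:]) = 96.48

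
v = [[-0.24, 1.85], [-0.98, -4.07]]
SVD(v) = [[-0.39, 0.92], [0.92, 0.39]] @ diag([4.541816806706622, 0.6142475838920834]) @ [[-0.18,-0.98], [-0.98,0.18]]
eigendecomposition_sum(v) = [[-0.95, -0.54],[0.29, 0.16]] + [[0.71,2.39], [-1.27,-4.23]]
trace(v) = -4.31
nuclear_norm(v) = 5.16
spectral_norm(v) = 4.54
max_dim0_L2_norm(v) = 4.47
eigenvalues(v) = [-0.79, -3.52]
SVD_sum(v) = [[0.32,  1.75], [-0.74,  -4.11]] + [[-0.56, 0.10],[-0.24, 0.04]]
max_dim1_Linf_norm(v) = 4.07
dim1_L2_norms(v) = [1.87, 4.19]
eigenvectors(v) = [[0.96, -0.49], [-0.29, 0.87]]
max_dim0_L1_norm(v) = 5.92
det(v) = 2.79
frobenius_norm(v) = 4.58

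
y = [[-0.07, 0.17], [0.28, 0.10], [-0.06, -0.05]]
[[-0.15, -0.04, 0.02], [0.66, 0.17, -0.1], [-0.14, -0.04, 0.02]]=y@ [[2.33, 0.60, -0.34], [0.09, 0.02, -0.01]]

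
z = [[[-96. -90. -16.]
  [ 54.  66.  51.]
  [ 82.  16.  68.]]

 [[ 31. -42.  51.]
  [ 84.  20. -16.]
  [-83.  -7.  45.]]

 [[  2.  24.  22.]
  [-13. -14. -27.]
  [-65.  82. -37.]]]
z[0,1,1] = 66.0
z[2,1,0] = -13.0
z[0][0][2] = -16.0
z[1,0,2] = 51.0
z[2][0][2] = 22.0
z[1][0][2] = 51.0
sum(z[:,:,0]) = -4.0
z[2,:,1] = [24.0, -14.0, 82.0]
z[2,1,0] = -13.0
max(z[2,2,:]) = 82.0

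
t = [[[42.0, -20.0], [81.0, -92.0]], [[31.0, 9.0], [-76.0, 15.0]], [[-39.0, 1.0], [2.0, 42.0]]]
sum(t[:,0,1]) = -10.0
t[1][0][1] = 9.0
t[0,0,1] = -20.0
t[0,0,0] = 42.0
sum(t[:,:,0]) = 41.0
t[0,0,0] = 42.0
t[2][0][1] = 1.0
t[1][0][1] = 9.0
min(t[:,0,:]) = -39.0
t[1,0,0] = 31.0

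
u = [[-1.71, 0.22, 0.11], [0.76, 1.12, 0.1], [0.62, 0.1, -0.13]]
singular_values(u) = [2.0, 1.11, 0.11]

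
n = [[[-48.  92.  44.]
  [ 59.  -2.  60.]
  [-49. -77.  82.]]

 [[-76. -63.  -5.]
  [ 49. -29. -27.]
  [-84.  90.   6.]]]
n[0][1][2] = 60.0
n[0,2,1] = -77.0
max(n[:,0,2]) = 44.0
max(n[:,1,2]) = 60.0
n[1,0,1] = -63.0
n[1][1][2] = -27.0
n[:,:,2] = [[44.0, 60.0, 82.0], [-5.0, -27.0, 6.0]]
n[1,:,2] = [-5.0, -27.0, 6.0]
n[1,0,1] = -63.0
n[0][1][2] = 60.0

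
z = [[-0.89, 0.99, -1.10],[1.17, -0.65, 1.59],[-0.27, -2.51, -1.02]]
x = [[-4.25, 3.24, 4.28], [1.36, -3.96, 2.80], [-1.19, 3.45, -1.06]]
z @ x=[[6.44, -10.60, 0.13],  [-7.75, 11.85, 1.50],  [-1.05, 5.55, -7.10]]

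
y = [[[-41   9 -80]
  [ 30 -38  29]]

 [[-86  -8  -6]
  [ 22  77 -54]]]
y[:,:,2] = [[-80, 29], [-6, -54]]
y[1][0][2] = -6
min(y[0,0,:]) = -80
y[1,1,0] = 22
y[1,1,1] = 77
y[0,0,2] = -80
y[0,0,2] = -80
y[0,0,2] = -80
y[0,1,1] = -38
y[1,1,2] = -54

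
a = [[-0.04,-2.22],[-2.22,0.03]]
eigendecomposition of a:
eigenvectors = [[-0.71,  0.70], [-0.70,  -0.71]]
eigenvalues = [-2.23, 2.22]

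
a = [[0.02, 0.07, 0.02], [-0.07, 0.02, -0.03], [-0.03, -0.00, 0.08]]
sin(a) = [[0.02, 0.07, 0.02], [-0.07, 0.02, -0.03], [-0.03, 0.00, 0.08]]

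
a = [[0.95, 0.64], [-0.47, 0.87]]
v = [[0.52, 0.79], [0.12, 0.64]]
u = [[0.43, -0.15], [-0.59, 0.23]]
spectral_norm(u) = 0.78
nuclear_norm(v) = 1.34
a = v + u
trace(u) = 0.66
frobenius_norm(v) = 1.15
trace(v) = 1.16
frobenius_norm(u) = 0.78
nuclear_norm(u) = 0.79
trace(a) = 1.82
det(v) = 0.24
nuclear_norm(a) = 2.13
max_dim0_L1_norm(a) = 1.51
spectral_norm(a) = 1.16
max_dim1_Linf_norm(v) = 0.79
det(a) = 1.13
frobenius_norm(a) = 1.51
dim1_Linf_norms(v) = [0.79, 0.64]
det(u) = 0.01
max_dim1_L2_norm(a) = 1.15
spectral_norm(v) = 1.13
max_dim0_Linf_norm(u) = 0.59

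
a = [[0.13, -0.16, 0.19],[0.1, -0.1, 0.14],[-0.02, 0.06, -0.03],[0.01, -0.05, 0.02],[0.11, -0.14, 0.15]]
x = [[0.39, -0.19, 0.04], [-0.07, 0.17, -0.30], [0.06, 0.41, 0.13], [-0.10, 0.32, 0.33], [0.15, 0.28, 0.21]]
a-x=[[-0.26,0.03,0.15], [0.17,-0.27,0.44], [-0.08,-0.35,-0.16], [0.11,-0.37,-0.31], [-0.04,-0.42,-0.06]]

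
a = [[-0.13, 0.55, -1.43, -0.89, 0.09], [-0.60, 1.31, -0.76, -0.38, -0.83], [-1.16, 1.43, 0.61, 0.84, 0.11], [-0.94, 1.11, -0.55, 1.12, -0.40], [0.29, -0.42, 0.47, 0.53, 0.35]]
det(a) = -0.666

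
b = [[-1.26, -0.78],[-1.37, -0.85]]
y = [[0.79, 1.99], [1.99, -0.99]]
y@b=[[-3.72,-2.31], [-1.15,-0.71]]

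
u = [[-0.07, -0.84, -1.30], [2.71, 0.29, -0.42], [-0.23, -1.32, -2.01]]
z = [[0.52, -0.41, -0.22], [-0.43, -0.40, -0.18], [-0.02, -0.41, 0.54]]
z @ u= [[-1.10, -0.27, -0.06], [-1.01, 0.48, 1.09], [-1.23, -0.81, -0.89]]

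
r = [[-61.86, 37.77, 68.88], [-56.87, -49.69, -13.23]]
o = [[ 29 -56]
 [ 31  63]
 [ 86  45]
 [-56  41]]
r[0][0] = -61.86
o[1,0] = 31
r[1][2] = -13.23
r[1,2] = -13.23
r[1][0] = -56.87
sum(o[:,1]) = 93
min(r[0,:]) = -61.86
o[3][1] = 41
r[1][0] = -56.87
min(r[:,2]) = -13.23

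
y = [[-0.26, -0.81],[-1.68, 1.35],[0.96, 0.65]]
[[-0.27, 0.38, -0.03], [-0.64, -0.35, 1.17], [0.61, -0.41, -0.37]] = y@[[0.52, -0.14, -0.53], [0.17, -0.43, 0.21]]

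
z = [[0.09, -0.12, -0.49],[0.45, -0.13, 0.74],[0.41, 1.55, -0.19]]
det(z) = -0.52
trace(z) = -0.23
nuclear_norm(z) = 2.90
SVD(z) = [[0.01, 0.44, -0.9], [0.08, -0.9, -0.43], [-1.00, -0.07, -0.05]] @ diag([1.6187924611310056, 0.9505513989062213, 0.3350567203069454]) @ [[-0.23,-0.96,0.15], [-0.41,-0.04,-0.91], [-0.88,0.27,0.39]]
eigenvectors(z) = [[0.64+0.00j, (0.64-0j), (0.23+0j)], [(-0.29-0.31j), (-0.29+0.31j), -0.59+0.00j], [-0.49-0.42j, (-0.49+0.42j), (0.77+0j)]]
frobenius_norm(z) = 1.91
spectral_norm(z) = 1.62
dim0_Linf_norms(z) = [0.45, 1.55, 0.74]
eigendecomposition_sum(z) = [[(0.06+0.45j),-0.18+0.35j,-0.16+0.14j], [0.19-0.23j,(0.25-0.07j),0.14+0.01j], [(0.25-0.38j),(0.37-0.15j),0.21-0.00j]] + [[(0.06-0.45j), -0.18-0.35j, (-0.16-0.14j)], [(0.19+0.23j), (0.25+0.07j), 0.14-0.01j], [0.25+0.38j, 0.37+0.15j, 0.21+0.00j]] + [[(-0.03-0j), (0.24+0j), (-0.18+0j)], [0.07+0.00j, (-0.63-0j), (0.47-0j)], [(-0.09-0j), (0.82+0j), -0.61+0.00j]]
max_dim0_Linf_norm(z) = 1.55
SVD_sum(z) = [[-0.0, -0.02, 0.00], [-0.03, -0.13, 0.02], [0.37, 1.55, -0.24]] + [[-0.17, -0.02, -0.38], [0.35, 0.04, 0.78], [0.03, 0.00, 0.06]] + [[0.27, -0.08, -0.12], [0.13, -0.04, -0.06], [0.01, -0.00, -0.01]]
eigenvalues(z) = [(0.52+0.38j), (0.52-0.38j), (-1.26+0j)]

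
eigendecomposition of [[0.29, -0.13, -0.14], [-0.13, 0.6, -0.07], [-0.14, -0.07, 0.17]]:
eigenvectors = [[0.58, 0.75, 0.33], [0.23, 0.23, -0.94], [0.78, -0.62, 0.04]]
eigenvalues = [0.05, 0.37, 0.65]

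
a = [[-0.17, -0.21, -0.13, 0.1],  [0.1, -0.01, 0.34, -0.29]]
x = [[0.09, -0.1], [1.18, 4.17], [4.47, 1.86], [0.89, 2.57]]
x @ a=[[-0.03, -0.02, -0.05, 0.04],[0.22, -0.29, 1.26, -1.09],[-0.57, -0.96, 0.05, -0.09],[0.11, -0.21, 0.76, -0.66]]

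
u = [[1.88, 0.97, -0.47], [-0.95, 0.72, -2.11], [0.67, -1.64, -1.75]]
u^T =[[1.88, -0.95, 0.67], [0.97, 0.72, -1.64], [-0.47, -2.11, -1.75]]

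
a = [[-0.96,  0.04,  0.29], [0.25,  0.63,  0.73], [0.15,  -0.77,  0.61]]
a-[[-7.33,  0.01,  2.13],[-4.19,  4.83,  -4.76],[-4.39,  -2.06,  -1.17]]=[[6.37, 0.03, -1.84], [4.44, -4.20, 5.49], [4.54, 1.29, 1.78]]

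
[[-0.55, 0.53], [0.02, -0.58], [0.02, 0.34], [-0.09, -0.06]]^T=[[-0.55, 0.02, 0.02, -0.09], [0.53, -0.58, 0.34, -0.06]]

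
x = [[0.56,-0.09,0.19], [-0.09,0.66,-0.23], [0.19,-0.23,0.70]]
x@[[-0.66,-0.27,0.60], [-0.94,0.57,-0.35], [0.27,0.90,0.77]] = [[-0.23,-0.03,0.51], [-0.62,0.19,-0.46], [0.28,0.45,0.73]]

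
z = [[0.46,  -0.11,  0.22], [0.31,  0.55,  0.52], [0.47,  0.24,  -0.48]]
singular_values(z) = [0.87, 0.71, 0.42]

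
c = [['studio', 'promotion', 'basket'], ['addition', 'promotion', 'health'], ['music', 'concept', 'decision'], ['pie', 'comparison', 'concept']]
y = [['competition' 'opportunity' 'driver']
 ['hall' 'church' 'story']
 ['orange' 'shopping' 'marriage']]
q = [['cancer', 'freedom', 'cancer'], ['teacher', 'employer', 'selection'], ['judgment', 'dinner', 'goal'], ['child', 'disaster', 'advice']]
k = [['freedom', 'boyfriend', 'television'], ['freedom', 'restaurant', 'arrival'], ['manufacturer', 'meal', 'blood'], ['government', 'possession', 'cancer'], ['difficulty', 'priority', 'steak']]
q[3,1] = 'disaster'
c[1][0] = 'addition'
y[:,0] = ['competition', 'hall', 'orange']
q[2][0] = 'judgment'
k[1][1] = 'restaurant'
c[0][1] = 'promotion'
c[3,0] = 'pie'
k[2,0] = 'manufacturer'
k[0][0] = 'freedom'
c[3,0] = 'pie'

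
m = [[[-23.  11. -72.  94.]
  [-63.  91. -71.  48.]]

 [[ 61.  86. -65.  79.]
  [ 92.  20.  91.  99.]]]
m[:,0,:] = [[-23.0, 11.0, -72.0, 94.0], [61.0, 86.0, -65.0, 79.0]]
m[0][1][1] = 91.0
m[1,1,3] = 99.0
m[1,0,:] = [61.0, 86.0, -65.0, 79.0]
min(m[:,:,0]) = -63.0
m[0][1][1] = 91.0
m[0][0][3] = 94.0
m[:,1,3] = [48.0, 99.0]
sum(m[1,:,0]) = 153.0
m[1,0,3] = 79.0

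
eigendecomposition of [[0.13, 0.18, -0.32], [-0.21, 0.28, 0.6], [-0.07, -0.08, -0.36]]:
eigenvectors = [[(0.06-0.62j), (0.06+0.62j), 0.59+0.00j], [(0.77+0j), (0.77-0j), (-0.44+0j)], [-0.07+0.11j, -0.07-0.11j, (0.68+0j)]]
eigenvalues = [(0.21+0.25j), (0.21-0.25j), (-0.37+0j)]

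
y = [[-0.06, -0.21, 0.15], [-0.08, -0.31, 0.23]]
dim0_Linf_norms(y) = [0.08, 0.31, 0.23]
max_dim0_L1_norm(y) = 0.52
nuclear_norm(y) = 0.48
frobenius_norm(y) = 0.47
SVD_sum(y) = [[-0.06, -0.21, 0.15], [-0.08, -0.31, 0.23]] + [[-0.00, -0.00, -0.00], [0.0, 0.00, 0.0]]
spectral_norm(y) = 0.47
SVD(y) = [[-0.56, -0.83],[-0.83, 0.56]] @ diag([0.4749283173933466, 0.006564551616411306]) @ [[0.21, 0.79, -0.58], [0.79, 0.21, 0.58]]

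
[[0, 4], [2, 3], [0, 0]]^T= [[0, 2, 0], [4, 3, 0]]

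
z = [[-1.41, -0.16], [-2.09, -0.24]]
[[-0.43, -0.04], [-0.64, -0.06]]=z @ [[0.31, -0.04],[-0.04, 0.58]]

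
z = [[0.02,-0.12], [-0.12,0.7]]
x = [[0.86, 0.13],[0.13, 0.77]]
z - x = [[-0.84, -0.25], [-0.25, -0.07]]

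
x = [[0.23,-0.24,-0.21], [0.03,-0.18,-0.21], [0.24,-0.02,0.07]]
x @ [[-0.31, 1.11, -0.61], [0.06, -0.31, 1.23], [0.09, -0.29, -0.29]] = [[-0.1, 0.39, -0.37], [-0.04, 0.15, -0.18], [-0.07, 0.25, -0.19]]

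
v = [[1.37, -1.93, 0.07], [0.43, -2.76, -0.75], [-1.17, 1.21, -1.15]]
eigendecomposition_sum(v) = [[1.15, -0.53, 0.23], [0.24, -0.11, 0.05], [-0.51, 0.23, -0.1]] + [[0.50, 0.52, 1.38],  [0.69, 0.71, 1.89],  [-0.95, -0.99, -2.62]] + [[-0.28,-1.92,-1.54], [-0.49,-3.36,-2.69], [0.29,1.96,1.57]]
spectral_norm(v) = 3.89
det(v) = 2.75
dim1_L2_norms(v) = [2.37, 2.89, 2.04]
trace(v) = -2.54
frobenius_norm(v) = 4.26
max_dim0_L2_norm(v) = 3.58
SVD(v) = [[-0.6, 0.2, 0.78],[-0.69, -0.62, -0.37],[0.41, -0.76, 0.51]] @ diag([3.8928975044665517, 1.6713392356019448, 0.42328971078400346]) @ [[-0.41,  0.91,  0.0], [0.54,  0.24,  0.81], [0.74,  0.33,  -0.59]]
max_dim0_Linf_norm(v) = 2.76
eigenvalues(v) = [0.94, -1.41, -2.08]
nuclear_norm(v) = 5.99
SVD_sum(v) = [[0.95, -2.12, -0.01], [1.10, -2.46, -0.01], [-0.64, 1.44, 0.00]] + [[0.18, 0.08, 0.27], [-0.55, -0.25, -0.83], [-0.68, -0.30, -1.03]] + [[0.24, 0.11, -0.19], [-0.12, -0.05, 0.09], [0.16, 0.07, -0.13]]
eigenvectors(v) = [[-0.90,0.39,0.44],[-0.18,0.54,0.77],[0.40,-0.75,-0.45]]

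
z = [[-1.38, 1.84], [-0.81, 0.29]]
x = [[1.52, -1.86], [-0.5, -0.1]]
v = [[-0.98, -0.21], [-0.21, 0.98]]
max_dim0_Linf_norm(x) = 1.86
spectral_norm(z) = 2.41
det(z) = 1.09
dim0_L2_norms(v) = [1.0, 1.0]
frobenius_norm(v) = 1.42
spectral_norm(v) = 1.00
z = v @ x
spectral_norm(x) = 2.41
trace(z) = -1.09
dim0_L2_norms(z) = [1.6, 1.86]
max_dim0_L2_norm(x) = 1.86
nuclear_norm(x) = 2.86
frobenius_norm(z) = 2.46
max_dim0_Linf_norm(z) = 1.84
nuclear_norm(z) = 2.87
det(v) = -1.00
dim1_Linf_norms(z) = [1.84, 0.81]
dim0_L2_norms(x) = [1.6, 1.86]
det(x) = -1.08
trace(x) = 1.42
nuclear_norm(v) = 2.00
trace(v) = 0.00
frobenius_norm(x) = 2.46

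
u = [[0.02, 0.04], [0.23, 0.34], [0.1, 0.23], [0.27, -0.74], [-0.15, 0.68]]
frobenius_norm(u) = 1.16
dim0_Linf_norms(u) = [0.27, 0.74]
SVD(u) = [[-0.03,0.08],[-0.26,0.83],[-0.19,0.41],[0.70,0.37],[-0.63,-0.06]] @ diag([1.1035364419233318, 0.34786106615600676]) @ [[0.19,  -0.98], [0.98,  0.19]]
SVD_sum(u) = [[-0.01, 0.03], [-0.05, 0.29], [-0.04, 0.2], [0.14, -0.76], [-0.13, 0.68]] + [[0.03,  0.01], [0.28,  0.05], [0.14,  0.03], [0.13,  0.02], [-0.02,  -0.00]]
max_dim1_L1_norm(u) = 1.01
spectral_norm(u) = 1.10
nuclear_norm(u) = 1.45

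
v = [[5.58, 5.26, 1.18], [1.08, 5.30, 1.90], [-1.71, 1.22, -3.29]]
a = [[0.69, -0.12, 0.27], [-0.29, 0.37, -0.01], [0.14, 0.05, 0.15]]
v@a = [[2.49, 1.34, 1.63], [-0.53, 1.93, 0.52], [-1.99, 0.49, -0.97]]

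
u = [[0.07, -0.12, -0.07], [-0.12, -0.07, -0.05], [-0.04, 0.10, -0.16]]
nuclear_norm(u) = 0.49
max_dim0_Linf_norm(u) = 0.16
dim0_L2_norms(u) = [0.14, 0.17, 0.18]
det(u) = 0.00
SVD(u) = [[-0.16, 0.83, -0.54], [0.28, 0.56, 0.78], [0.95, -0.03, -0.32]] @ diag([0.19877430949808317, 0.16336578455769013, 0.13038556024119619]) @ [[-0.41, 0.47, -0.78], [-0.05, -0.86, -0.5], [-0.91, -0.17, 0.38]]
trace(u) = -0.16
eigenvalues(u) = [(0.15+0j), (-0.15+0.07j), (-0.15-0.07j)]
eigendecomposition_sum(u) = [[(0.11+0j),-0.07+0.00j,(-0.01+0j)], [-0.05-0.00j,0.03+0.00j,0.01-0.00j], [(-0.03-0j),(0.02+0j),-0j]] + [[-0.02+0.01j, (-0.03+0.04j), (-0.03-0.04j)], [(-0.03+0j), -0.05+0.05j, (-0.03-0.07j)], [-0.00+0.04j, 0.04+0.06j, -0.08+0.02j]] + [[(-0.02-0.01j), (-0.03-0.04j), (-0.03+0.04j)], [(-0.03-0j), -0.05-0.05j, -0.03+0.07j], [-0.00-0.04j, (0.04-0.06j), (-0.08-0.02j)]]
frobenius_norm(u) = 0.29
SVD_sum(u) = [[0.01, -0.01, 0.02], [-0.02, 0.03, -0.04], [-0.08, 0.09, -0.15]] + [[-0.01,-0.12,-0.07], [-0.0,-0.08,-0.05], [0.00,0.0,0.00]] + [[0.06,  0.01,  -0.03], [-0.09,  -0.02,  0.04], [0.04,  0.01,  -0.02]]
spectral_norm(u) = 0.20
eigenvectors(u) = [[0.87+0.00j, (0.15+0.37j), (0.15-0.37j)], [-0.42+0.00j, 0.10+0.62j, 0.10-0.62j], [(-0.25+0j), 0.67+0.00j, (0.67-0j)]]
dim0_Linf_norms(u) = [0.12, 0.12, 0.16]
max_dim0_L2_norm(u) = 0.18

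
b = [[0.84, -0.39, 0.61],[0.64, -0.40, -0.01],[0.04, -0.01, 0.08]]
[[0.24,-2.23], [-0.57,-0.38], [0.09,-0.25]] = b @ [[-1.11, 0.4], [-0.39, 1.66], [1.67, -3.15]]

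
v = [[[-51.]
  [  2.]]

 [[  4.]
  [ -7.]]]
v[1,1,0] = -7.0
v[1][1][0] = -7.0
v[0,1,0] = 2.0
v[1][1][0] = -7.0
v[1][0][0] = 4.0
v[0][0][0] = -51.0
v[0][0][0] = -51.0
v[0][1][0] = 2.0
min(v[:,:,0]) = -51.0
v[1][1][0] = -7.0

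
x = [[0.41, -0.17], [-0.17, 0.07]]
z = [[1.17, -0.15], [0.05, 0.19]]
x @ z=[[0.47,-0.09], [-0.2,0.04]]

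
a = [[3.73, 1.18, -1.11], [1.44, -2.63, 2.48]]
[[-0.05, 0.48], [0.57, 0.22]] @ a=[[0.50,  -1.32,  1.25], [2.44,  0.09,  -0.09]]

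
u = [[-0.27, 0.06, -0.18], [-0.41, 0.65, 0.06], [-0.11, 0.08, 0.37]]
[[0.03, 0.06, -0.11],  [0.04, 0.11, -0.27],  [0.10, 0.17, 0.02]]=u @ [[-0.27, -0.51, 0.24], [-0.13, -0.19, -0.28], [0.21, 0.35, 0.18]]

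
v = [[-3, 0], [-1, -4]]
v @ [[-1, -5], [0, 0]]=[[3, 15], [1, 5]]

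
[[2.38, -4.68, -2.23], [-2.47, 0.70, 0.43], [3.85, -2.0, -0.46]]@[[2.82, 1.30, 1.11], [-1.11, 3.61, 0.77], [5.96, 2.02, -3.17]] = [[-1.38,-18.31,6.11], [-5.18,0.18,-3.57], [10.34,-3.14,4.19]]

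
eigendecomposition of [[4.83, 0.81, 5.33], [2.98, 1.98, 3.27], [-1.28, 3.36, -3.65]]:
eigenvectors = [[-0.5,-0.77,-0.75], [-0.22,-0.62,0.39], [0.84,-0.11,0.53]]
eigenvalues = [-3.76, 6.26, 0.67]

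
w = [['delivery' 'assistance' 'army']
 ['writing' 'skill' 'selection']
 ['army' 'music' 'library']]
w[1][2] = 'selection'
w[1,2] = 'selection'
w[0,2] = 'army'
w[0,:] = ['delivery', 'assistance', 'army']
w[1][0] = 'writing'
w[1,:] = ['writing', 'skill', 'selection']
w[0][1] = 'assistance'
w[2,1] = 'music'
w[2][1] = 'music'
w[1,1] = 'skill'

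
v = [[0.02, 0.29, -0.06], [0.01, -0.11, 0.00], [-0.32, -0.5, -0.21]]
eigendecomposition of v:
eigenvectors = [[-0.67, -0.21, -0.83], [-0.03, 0.01, 0.48], [0.74, -0.98, 0.29]]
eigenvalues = [0.1, -0.27, -0.13]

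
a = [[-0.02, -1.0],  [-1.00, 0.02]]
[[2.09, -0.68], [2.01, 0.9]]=a @ [[-2.05, -0.89], [-2.05, 0.7]]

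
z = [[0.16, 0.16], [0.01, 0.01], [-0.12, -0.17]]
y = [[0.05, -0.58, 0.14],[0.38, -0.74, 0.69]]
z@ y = [[0.07, -0.21, 0.13], [0.00, -0.01, 0.01], [-0.07, 0.20, -0.13]]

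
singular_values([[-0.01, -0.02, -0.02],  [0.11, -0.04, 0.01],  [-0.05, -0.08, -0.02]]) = [0.12, 0.09, 0.01]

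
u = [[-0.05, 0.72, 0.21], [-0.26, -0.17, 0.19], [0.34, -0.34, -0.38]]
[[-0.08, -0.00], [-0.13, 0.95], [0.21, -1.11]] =u @[[0.83, -2.00], [-0.14, -0.64], [0.32, 1.71]]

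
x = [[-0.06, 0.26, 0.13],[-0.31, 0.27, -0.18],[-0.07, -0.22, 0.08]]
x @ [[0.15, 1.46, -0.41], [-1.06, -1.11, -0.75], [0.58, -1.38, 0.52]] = [[-0.21, -0.56, -0.10],[-0.44, -0.5, -0.17],[0.27, 0.03, 0.24]]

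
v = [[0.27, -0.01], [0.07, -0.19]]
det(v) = -0.051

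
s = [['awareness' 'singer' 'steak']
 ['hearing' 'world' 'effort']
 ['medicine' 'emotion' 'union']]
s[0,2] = 'steak'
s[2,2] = 'union'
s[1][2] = 'effort'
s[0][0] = 'awareness'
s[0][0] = 'awareness'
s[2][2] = 'union'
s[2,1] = 'emotion'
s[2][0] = 'medicine'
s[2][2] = 'union'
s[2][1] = 'emotion'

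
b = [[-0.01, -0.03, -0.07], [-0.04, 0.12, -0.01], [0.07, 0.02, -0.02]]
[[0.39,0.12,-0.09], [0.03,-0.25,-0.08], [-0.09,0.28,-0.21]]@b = [[-0.02, 0.00, -0.03], [0.0, -0.03, 0.00], [-0.02, 0.03, 0.01]]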